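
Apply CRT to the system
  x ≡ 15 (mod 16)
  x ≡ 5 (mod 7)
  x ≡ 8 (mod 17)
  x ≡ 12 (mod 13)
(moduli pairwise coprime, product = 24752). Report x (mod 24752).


Product of moduli M = 16 · 7 · 17 · 13 = 24752.
Merge one congruence at a time:
  Start: x ≡ 15 (mod 16).
  Combine with x ≡ 5 (mod 7); new modulus lcm = 112.
    Write x = 15 + 16·t and substitute into x ≡ 5 (mod 7): 16·t ≡ 5 − 15 = -10 (mod 7).
    Reduce coefficients mod 7: 2·t ≡ 4 (mod 7).
    The inverse of 2 mod 7 is 4 (since 2·4 = 8 = 1·7 + 1), so t ≡ 4·4 = 16 ≡ 2 (mod 7).
    Then x = 15 + 16·2 = 47, valid modulo lcm(16, 7) = 112: x ≡ 47 (mod 112).
  Combine with x ≡ 8 (mod 17); new modulus lcm = 1904.
    Write x = 47 + 112·t and substitute into x ≡ 8 (mod 17): 112·t ≡ 8 − 47 = -39 (mod 17).
    Reduce coefficients mod 17: 10·t ≡ 12 (mod 17).
    The inverse of 10 mod 17 is 12 (since 10·12 = 120 = 7·17 + 1), so t ≡ 12·12 = 144 ≡ 8 (mod 17).
    Then x = 47 + 112·8 = 943, valid modulo lcm(112, 17) = 1904: x ≡ 943 (mod 1904).
  Combine with x ≡ 12 (mod 13); new modulus lcm = 24752.
    Write x = 943 + 1904·t and substitute into x ≡ 12 (mod 13): 1904·t ≡ 12 − 943 = -931 (mod 13).
    Reduce coefficients mod 13: 6·t ≡ 5 (mod 13).
    The inverse of 6 mod 13 is 11 (since 6·11 = 66 = 5·13 + 1), so t ≡ 11·5 = 55 ≡ 3 (mod 13).
    Then x = 943 + 1904·3 = 6655, valid modulo lcm(1904, 13) = 24752: x ≡ 6655 (mod 24752).
Verify against each original: 6655 mod 16 = 15, 6655 mod 7 = 5, 6655 mod 17 = 8, 6655 mod 13 = 12.

x ≡ 6655 (mod 24752).


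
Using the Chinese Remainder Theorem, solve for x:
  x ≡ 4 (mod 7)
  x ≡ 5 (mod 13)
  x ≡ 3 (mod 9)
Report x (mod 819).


Moduli 7, 13, 9 are pairwise coprime; by CRT there is a unique solution modulo M = 7 · 13 · 9 = 819.
Solve pairwise, accumulating the modulus:
  Start with x ≡ 4 (mod 7).
  Combine with x ≡ 5 (mod 13): since gcd(7, 13) = 1, we get a unique residue mod 91.
    Write x = 4 + 7·t and substitute into x ≡ 5 (mod 13): 7·t ≡ 5 − 4 = 1 (mod 13).
    The inverse of 7 mod 13 is 2 (since 7·2 = 14 = 1·13 + 1), so t ≡ 2·1 = 2 ≡ 2 (mod 13).
    Then x = 4 + 7·2 = 18, valid modulo lcm(7, 13) = 91: x ≡ 18 (mod 91).
  Combine with x ≡ 3 (mod 9): since gcd(91, 9) = 1, we get a unique residue mod 819.
    Write x = 18 + 91·t and substitute into x ≡ 3 (mod 9): 91·t ≡ 3 − 18 = -15 (mod 9).
    Reduce coefficients mod 9: 1·t ≡ 3 (mod 9).
    So t ≡ 3 (mod 9).
    Then x = 18 + 91·3 = 291, valid modulo lcm(91, 9) = 819: x ≡ 291 (mod 819).
Verify: 291 mod 7 = 4 ✓, 291 mod 13 = 5 ✓, 291 mod 9 = 3 ✓.

x ≡ 291 (mod 819).


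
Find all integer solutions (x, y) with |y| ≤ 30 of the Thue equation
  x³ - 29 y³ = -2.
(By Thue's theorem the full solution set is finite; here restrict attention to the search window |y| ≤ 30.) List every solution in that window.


The equation is x³ - 29y³ = -2. For fixed y, x³ = 29·y³ − 2, so a solution requires the RHS to be a perfect cube.
Strategy: iterate y from -30 to 30, compute RHS = 29·y³ − 2, and check whether it is a (positive or negative) perfect cube.
Check small values of y:
  y = 0: RHS = -2 is not a perfect cube.
  y = 1: RHS = 27 = (3)³ ⇒ x = 3 works.
  y = -1: RHS = -31 is not a perfect cube.
  y = 2: RHS = 230 is not a perfect cube.
  y = -2: RHS = -234 is not a perfect cube.
  y = 3: RHS = 781 is not a perfect cube.
  y = -3: RHS = -785 is not a perfect cube.
Continuing the search up to |y| = 30 finds no further solutions beyond those listed.
Collected solutions: (3, 1).

Solutions (with |y| ≤ 30): (3, 1).


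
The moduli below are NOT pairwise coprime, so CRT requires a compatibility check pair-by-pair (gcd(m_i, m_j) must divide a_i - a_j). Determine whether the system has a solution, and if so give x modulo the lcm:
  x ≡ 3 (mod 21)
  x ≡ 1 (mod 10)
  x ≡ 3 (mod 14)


Moduli 21, 10, 14 are not pairwise coprime, so CRT works modulo lcm(m_i) when all pairwise compatibility conditions hold.
Pairwise compatibility: gcd(m_i, m_j) must divide a_i - a_j for every pair.
Merge one congruence at a time:
  Start: x ≡ 3 (mod 21).
  Combine with x ≡ 1 (mod 10): gcd(21, 10) = 1; 1 - 3 = -2, which IS divisible by 1, so compatible.
    Write x = 3 + 21·t and substitute into x ≡ 1 (mod 10): 21·t ≡ 1 − 3 = -2 (mod 10).
    Reduce coefficients mod 10: 1·t ≡ 8 (mod 10).
    So t ≡ 8 (mod 10).
    Then x = 3 + 21·8 = 171, valid modulo lcm(21, 10) = 210: x ≡ 171 (mod 210).
  Combine with x ≡ 3 (mod 14): gcd(210, 14) = 14; 3 - 171 = -168, which IS divisible by 14, so compatible.
    Write x = 171 + 210·t and substitute into x ≡ 3 (mod 14): 210·t ≡ 3 − 171 = -168 (mod 14).
    Divide the congruence (and modulus) by g = 14: 15·t ≡ -12 (mod 1).
    Modulo 1 every t works; take t = 0.
    Then x = 171 + 210·0 = 171, valid modulo lcm(210, 14) = 210: x ≡ 171 (mod 210).
Verify: 171 mod 21 = 3, 171 mod 10 = 1, 171 mod 14 = 3.

x ≡ 171 (mod 210).


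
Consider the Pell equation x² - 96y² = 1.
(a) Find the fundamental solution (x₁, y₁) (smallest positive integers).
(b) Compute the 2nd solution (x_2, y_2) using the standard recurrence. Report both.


Step 1: Find the fundamental solution (x₁, y₁) of x² - 96y² = 1.
  Expand √96 as a continued fraction. a₀ = ⌊√96⌋ = 9; iterate m_{k+1} = d_k·a_k − m_k, d_{k+1} = (96 − m_{k+1}²)/d_k, a_{k+1} = ⌊(a₀ + m_{k+1})/d_{k+1}⌋ (starting m₀ = 0, d₀ = 1), with convergents p_k = a_k·p_{k-1} + p_{k-2}, q_k = a_k·q_{k-1} + q_{k-2} (p₋₁ = 1, q₋₁ = 0):
  k = 0: a₀ = 9; p₀/q₀ = 9/1; p₀² − 96·q₀² = 81 − 96 = -15.
  k = 1: m = 9, d = 15, a = ⌊(9 + 9)/15⌋ = 1; p/q = (1·9 + 1)/(1·1 + 0) = 10/1; p² − 96·q² = 100 − 96 = 4.
  k = 2: m = 6, d = 4, a = ⌊(9 + 6)/4⌋ = 3; p/q = (3·10 + 9)/(3·1 + 1) = 39/4; p² − 96·q² = 1521 − 1536 = -15.
  k = 3: m = 6, d = 15, a = ⌊(9 + 6)/15⌋ = 1; p/q = (1·39 + 10)/(1·4 + 1) = 49/5; p² − 96·q² = 2401 − 2400 = 1.
  The first convergent with p² − 96·q² = 1 gives the fundamental solution (x₁, y₁) = (49, 5).
Step 2: Apply the recurrence (x_{n+1}, y_{n+1}) = (x₁x_n + 96y₁y_n, x₁y_n + y₁x_n) repeatedly.
  From (x_1, y_1) = (49, 5): x_2 = 49·49 + 96·5·5 = 4801; y_2 = 49·5 + 5·49 = 490.
Step 3: Verify x_2² - 96·y_2² = 23049601 - 23049600 = 1 (should be 1). ✓

(x_1, y_1) = (49, 5); (x_2, y_2) = (4801, 490).


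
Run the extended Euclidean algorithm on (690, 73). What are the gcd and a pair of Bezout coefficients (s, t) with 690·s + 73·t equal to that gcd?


Euclidean algorithm on (690, 73) — divide until remainder is 0:
  690 = 9 · 73 + 33
  73 = 2 · 33 + 7
  33 = 4 · 7 + 5
  7 = 1 · 5 + 2
  5 = 2 · 2 + 1
  2 = 2 · 1 + 0
gcd(690, 73) = 1.
Track Bezout coefficients alongside the remainders: start with r₀ = 690 = a·1 + b·0 (s = 1, t = 0) and r₁ = 73 = a·0 + b·1 (s = 0, t = 1); each new remainder r_{k+1} = r_{k-1} − q_k·r_k inherits s_{k+1} = s_{k-1} − q_k·s_k, t_{k+1} = t_{k-1} − q_k·t_k, so r_k = a·s_k + b·t_k at every step:
  q = 9: r = 33, s = 1 − 9·0 = 1, t = 0 − 9·1 = -9  (check: 690·1 + 73·(-9) = 33)
  q = 2: r = 7, s = 0 − 2·1 = -2, t = 1 − 2·(-9) = 19  (check: 690·(-2) + 73·19 = 7)
  q = 4: r = 5, s = 1 − 4·(-2) = 9, t = -9 − 4·19 = -85  (check: 690·9 + 73·(-85) = 5)
  q = 1: r = 2, s = -2 − 1·9 = -11, t = 19 − 1·(-85) = 104  (check: 690·(-11) + 73·104 = 2)
  q = 2: r = 1, s = 9 − 2·(-11) = 31, t = -85 − 2·104 = -293  (check: 690·31 + 73·(-293) = 1)
The row with r = 1 (the gcd) gives the Bezout coefficients s = 31, t = -293.
Result: 690 · (31) + 73 · (-293) = 1.

gcd(690, 73) = 1; s = 31, t = -293 (check: 690·31 + 73·(-293) = 1).


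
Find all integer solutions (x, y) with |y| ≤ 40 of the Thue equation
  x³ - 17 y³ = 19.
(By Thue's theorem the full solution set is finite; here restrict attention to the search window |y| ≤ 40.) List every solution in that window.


The equation is x³ - 17y³ = 19. For fixed y, x³ = 17·y³ + 19, so a solution requires the RHS to be a perfect cube.
Strategy: iterate y from -40 to 40, compute RHS = 17·y³ + 19, and check whether it is a (positive or negative) perfect cube.
Check small values of y:
  y = 0: RHS = 19 is not a perfect cube.
  y = 1: RHS = 36 is not a perfect cube.
  y = -1: RHS = 2 is not a perfect cube.
  y = 2: RHS = 155 is not a perfect cube.
  y = -2: RHS = -117 is not a perfect cube.
  y = 3: RHS = 478 is not a perfect cube.
  y = -3: RHS = -440 is not a perfect cube.
Continuing the search up to |y| = 40 finds no solutions either.
No (x, y) in the scanned range satisfies the equation.

No integer solutions with |y| ≤ 40.


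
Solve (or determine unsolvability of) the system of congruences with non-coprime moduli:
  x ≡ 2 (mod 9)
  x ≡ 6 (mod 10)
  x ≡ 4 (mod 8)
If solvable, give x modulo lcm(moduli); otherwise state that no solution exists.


Moduli 9, 10, 8 are not pairwise coprime, so CRT works modulo lcm(m_i) when all pairwise compatibility conditions hold.
Pairwise compatibility: gcd(m_i, m_j) must divide a_i - a_j for every pair.
Merge one congruence at a time:
  Start: x ≡ 2 (mod 9).
  Combine with x ≡ 6 (mod 10): gcd(9, 10) = 1; 6 - 2 = 4, which IS divisible by 1, so compatible.
    Write x = 2 + 9·t and substitute into x ≡ 6 (mod 10): 9·t ≡ 6 − 2 = 4 (mod 10).
    The inverse of 9 mod 10 is 9 (since 9·9 = 81 = 8·10 + 1), so t ≡ 9·4 = 36 ≡ 6 (mod 10).
    Then x = 2 + 9·6 = 56, valid modulo lcm(9, 10) = 90: x ≡ 56 (mod 90).
  Combine with x ≡ 4 (mod 8): gcd(90, 8) = 2; 4 - 56 = -52, which IS divisible by 2, so compatible.
    Write x = 56 + 90·t and substitute into x ≡ 4 (mod 8): 90·t ≡ 4 − 56 = -52 (mod 8).
    Divide the congruence (and modulus) by g = 2: 45·t ≡ -26 (mod 4).
    Reduce coefficients mod 4: 1·t ≡ 2 (mod 4).
    So t ≡ 2 (mod 4).
    Then x = 56 + 90·2 = 236, valid modulo lcm(90, 8) = 360: x ≡ 236 (mod 360).
Verify: 236 mod 9 = 2, 236 mod 10 = 6, 236 mod 8 = 4.

x ≡ 236 (mod 360).


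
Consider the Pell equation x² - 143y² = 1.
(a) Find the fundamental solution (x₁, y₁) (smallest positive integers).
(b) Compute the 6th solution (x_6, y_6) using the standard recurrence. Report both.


Step 1: Find the fundamental solution (x₁, y₁) of x² - 143y² = 1.
  Expand √143 as a continued fraction. a₀ = ⌊√143⌋ = 11; iterate m_{k+1} = d_k·a_k − m_k, d_{k+1} = (143 − m_{k+1}²)/d_k, a_{k+1} = ⌊(a₀ + m_{k+1})/d_{k+1}⌋ (starting m₀ = 0, d₀ = 1), with convergents p_k = a_k·p_{k-1} + p_{k-2}, q_k = a_k·q_{k-1} + q_{k-2} (p₋₁ = 1, q₋₁ = 0):
  k = 0: a₀ = 11; p₀/q₀ = 11/1; p₀² − 143·q₀² = 121 − 143 = -22.
  k = 1: m = 11, d = 22, a = ⌊(11 + 11)/22⌋ = 1; p/q = (1·11 + 1)/(1·1 + 0) = 12/1; p² − 143·q² = 144 − 143 = 1.
  The first convergent with p² − 143·q² = 1 gives the fundamental solution (x₁, y₁) = (12, 1).
Step 2: Apply the recurrence (x_{n+1}, y_{n+1}) = (x₁x_n + 143y₁y_n, x₁y_n + y₁x_n) repeatedly.
  From (x_1, y_1) = (12, 1): x_2 = 12·12 + 143·1·1 = 287; y_2 = 12·1 + 1·12 = 24.
  From (x_2, y_2) = (287, 24): x_3 = 12·287 + 143·1·24 = 6876; y_3 = 12·24 + 1·287 = 575.
  From (x_3, y_3) = (6876, 575): x_4 = 12·6876 + 143·1·575 = 164737; y_4 = 12·575 + 1·6876 = 13776.
  From (x_4, y_4) = (164737, 13776): x_5 = 12·164737 + 143·1·13776 = 3946812; y_5 = 12·13776 + 1·164737 = 330049.
  From (x_5, y_5) = (3946812, 330049): x_6 = 12·3946812 + 143·1·330049 = 94558751; y_6 = 12·330049 + 1·3946812 = 7907400.
Step 3: Verify x_6² - 143·y_6² = 8941357390680001 - 8941357390680000 = 1 (should be 1). ✓

(x_1, y_1) = (12, 1); (x_6, y_6) = (94558751, 7907400).


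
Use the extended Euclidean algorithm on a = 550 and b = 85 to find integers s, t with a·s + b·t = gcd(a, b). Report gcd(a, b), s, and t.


Euclidean algorithm on (550, 85) — divide until remainder is 0:
  550 = 6 · 85 + 40
  85 = 2 · 40 + 5
  40 = 8 · 5 + 0
gcd(550, 85) = 5.
Track Bezout coefficients alongside the remainders: start with r₀ = 550 = a·1 + b·0 (s = 1, t = 0) and r₁ = 85 = a·0 + b·1 (s = 0, t = 1); each new remainder r_{k+1} = r_{k-1} − q_k·r_k inherits s_{k+1} = s_{k-1} − q_k·s_k, t_{k+1} = t_{k-1} − q_k·t_k, so r_k = a·s_k + b·t_k at every step:
  q = 6: r = 40, s = 1 − 6·0 = 1, t = 0 − 6·1 = -6  (check: 550·1 + 85·(-6) = 40)
  q = 2: r = 5, s = 0 − 2·1 = -2, t = 1 − 2·(-6) = 13  (check: 550·(-2) + 85·13 = 5)
The row with r = 5 (the gcd) gives the Bezout coefficients s = -2, t = 13.
Result: 550 · (-2) + 85 · (13) = 5.

gcd(550, 85) = 5; s = -2, t = 13 (check: 550·(-2) + 85·13 = 5).


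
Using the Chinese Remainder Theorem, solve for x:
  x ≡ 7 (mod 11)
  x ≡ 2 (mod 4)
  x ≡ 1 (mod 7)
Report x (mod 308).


Moduli 11, 4, 7 are pairwise coprime; by CRT there is a unique solution modulo M = 11 · 4 · 7 = 308.
Solve pairwise, accumulating the modulus:
  Start with x ≡ 7 (mod 11).
  Combine with x ≡ 2 (mod 4): since gcd(11, 4) = 1, we get a unique residue mod 44.
    Write x = 7 + 11·t and substitute into x ≡ 2 (mod 4): 11·t ≡ 2 − 7 = -5 (mod 4).
    Reduce coefficients mod 4: 3·t ≡ 3 (mod 4).
    The inverse of 3 mod 4 is 3 (since 3·3 = 9 = 2·4 + 1), so t ≡ 3·3 = 9 ≡ 1 (mod 4).
    Then x = 7 + 11·1 = 18, valid modulo lcm(11, 4) = 44: x ≡ 18 (mod 44).
  Combine with x ≡ 1 (mod 7): since gcd(44, 7) = 1, we get a unique residue mod 308.
    Write x = 18 + 44·t and substitute into x ≡ 1 (mod 7): 44·t ≡ 1 − 18 = -17 (mod 7).
    Reduce coefficients mod 7: 2·t ≡ 4 (mod 7).
    The inverse of 2 mod 7 is 4 (since 2·4 = 8 = 1·7 + 1), so t ≡ 4·4 = 16 ≡ 2 (mod 7).
    Then x = 18 + 44·2 = 106, valid modulo lcm(44, 7) = 308: x ≡ 106 (mod 308).
Verify: 106 mod 11 = 7 ✓, 106 mod 4 = 2 ✓, 106 mod 7 = 1 ✓.

x ≡ 106 (mod 308).


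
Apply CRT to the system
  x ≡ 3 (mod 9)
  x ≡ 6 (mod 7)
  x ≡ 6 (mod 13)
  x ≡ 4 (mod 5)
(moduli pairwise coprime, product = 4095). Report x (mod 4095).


Product of moduli M = 9 · 7 · 13 · 5 = 4095.
Merge one congruence at a time:
  Start: x ≡ 3 (mod 9).
  Combine with x ≡ 6 (mod 7); new modulus lcm = 63.
    Write x = 3 + 9·t and substitute into x ≡ 6 (mod 7): 9·t ≡ 6 − 3 = 3 (mod 7).
    Reduce coefficients mod 7: 2·t ≡ 3 (mod 7).
    The inverse of 2 mod 7 is 4 (since 2·4 = 8 = 1·7 + 1), so t ≡ 4·3 = 12 ≡ 5 (mod 7).
    Then x = 3 + 9·5 = 48, valid modulo lcm(9, 7) = 63: x ≡ 48 (mod 63).
  Combine with x ≡ 6 (mod 13); new modulus lcm = 819.
    Write x = 48 + 63·t and substitute into x ≡ 6 (mod 13): 63·t ≡ 6 − 48 = -42 (mod 13).
    Reduce coefficients mod 13: 11·t ≡ 10 (mod 13).
    The inverse of 11 mod 13 is 6 (since 11·6 = 66 = 5·13 + 1), so t ≡ 6·10 = 60 ≡ 8 (mod 13).
    Then x = 48 + 63·8 = 552, valid modulo lcm(63, 13) = 819: x ≡ 552 (mod 819).
  Combine with x ≡ 4 (mod 5); new modulus lcm = 4095.
    Write x = 552 + 819·t and substitute into x ≡ 4 (mod 5): 819·t ≡ 4 − 552 = -548 (mod 5).
    Reduce coefficients mod 5: 4·t ≡ 2 (mod 5).
    The inverse of 4 mod 5 is 4 (since 4·4 = 16 = 3·5 + 1), so t ≡ 4·2 = 8 ≡ 3 (mod 5).
    Then x = 552 + 819·3 = 3009, valid modulo lcm(819, 5) = 4095: x ≡ 3009 (mod 4095).
Verify against each original: 3009 mod 9 = 3, 3009 mod 7 = 6, 3009 mod 13 = 6, 3009 mod 5 = 4.

x ≡ 3009 (mod 4095).


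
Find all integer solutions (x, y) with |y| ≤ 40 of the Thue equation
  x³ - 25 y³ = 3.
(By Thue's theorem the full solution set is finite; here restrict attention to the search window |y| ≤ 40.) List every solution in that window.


The equation is x³ - 25y³ = 3. For fixed y, x³ = 25·y³ + 3, so a solution requires the RHS to be a perfect cube.
Strategy: iterate y from -40 to 40, compute RHS = 25·y³ + 3, and check whether it is a (positive or negative) perfect cube.
Check small values of y:
  y = 0: RHS = 3 is not a perfect cube.
  y = 1: RHS = 28 is not a perfect cube.
  y = -1: RHS = -22 is not a perfect cube.
  y = 2: RHS = 203 is not a perfect cube.
  y = -2: RHS = -197 is not a perfect cube.
  y = 3: RHS = 678 is not a perfect cube.
  y = -3: RHS = -672 is not a perfect cube.
Continuing the search up to |y| = 40 finds no solutions either.
No (x, y) in the scanned range satisfies the equation.

No integer solutions with |y| ≤ 40.


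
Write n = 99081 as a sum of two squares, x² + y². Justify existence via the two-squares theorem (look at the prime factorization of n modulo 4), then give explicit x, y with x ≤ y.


Step 1: Factor n = 99081 = 3^2 · 101 · 109.
Step 2: Check the mod-4 condition on each prime factor: 3 ≡ 3 (mod 4), exponent 2 (must be even); 101 ≡ 1 (mod 4), exponent 1; 109 ≡ 1 (mod 4), exponent 1.
All primes ≡ 3 (mod 4) appear to even exponent (or don't appear), so by the two-squares theorem n IS expressible as a sum of two squares.
Step 3: Build a representation. Group n = k² · m with k = 3 and m = 101 · 109 = 11009 (a product of primes ≡ 1 (mod 4)); a representation of m scales to one of n via (k·x)² + (k·y)² = k²(x² + y²). Each prime p ≡ 1 (mod 4) is itself a sum of two squares; find a² by testing p − a² for a perfect square:
  101: 101 − 1² = 100 = 10² ⇒ 101 = 1² + 10².
  109: 109 − 1² = 108, 109 − 2² = 105, 109 − 3² = 100 = 10² ⇒ 109 = 3² + 10².
  Combine using the Brahmagupta–Fibonacci identity (a² + b²)(c² + d²) = (ac − bd)² + (ad + bc)² = (ac + bd)² + (ad − bc)²:
  101 · 109 = 11009: from (1² + 10²)(3² + 10²), take (1·3 − 10·10, 1·10 + 10·3) = (3 − 100, 10 + 30) = (-97, 40); dropping signs (only squares matter) gives (97, 40); check 97² + 40² = 9409 + 1600 = 11009 ✓.
  Scale by k = 3: (3·97, 3·40) = (291, 120).
Step 4: Order so x ≤ y and verify: 120² + 291² = 14400 + 84681 = 99081 = n. ✓

n = 99081 = 120² + 291² (one valid representation with x ≤ y).


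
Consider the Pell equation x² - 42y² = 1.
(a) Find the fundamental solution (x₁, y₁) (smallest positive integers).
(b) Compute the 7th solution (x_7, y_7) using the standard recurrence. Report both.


Step 1: Find the fundamental solution (x₁, y₁) of x² - 42y² = 1.
  Expand √42 as a continued fraction. a₀ = ⌊√42⌋ = 6; iterate m_{k+1} = d_k·a_k − m_k, d_{k+1} = (42 − m_{k+1}²)/d_k, a_{k+1} = ⌊(a₀ + m_{k+1})/d_{k+1}⌋ (starting m₀ = 0, d₀ = 1), with convergents p_k = a_k·p_{k-1} + p_{k-2}, q_k = a_k·q_{k-1} + q_{k-2} (p₋₁ = 1, q₋₁ = 0):
  k = 0: a₀ = 6; p₀/q₀ = 6/1; p₀² − 42·q₀² = 36 − 42 = -6.
  k = 1: m = 6, d = 6, a = ⌊(6 + 6)/6⌋ = 2; p/q = (2·6 + 1)/(2·1 + 0) = 13/2; p² − 42·q² = 169 − 168 = 1.
  The first convergent with p² − 42·q² = 1 gives the fundamental solution (x₁, y₁) = (13, 2).
Step 2: Apply the recurrence (x_{n+1}, y_{n+1}) = (x₁x_n + 42y₁y_n, x₁y_n + y₁x_n) repeatedly.
  From (x_1, y_1) = (13, 2): x_2 = 13·13 + 42·2·2 = 337; y_2 = 13·2 + 2·13 = 52.
  From (x_2, y_2) = (337, 52): x_3 = 13·337 + 42·2·52 = 8749; y_3 = 13·52 + 2·337 = 1350.
  From (x_3, y_3) = (8749, 1350): x_4 = 13·8749 + 42·2·1350 = 227137; y_4 = 13·1350 + 2·8749 = 35048.
  From (x_4, y_4) = (227137, 35048): x_5 = 13·227137 + 42·2·35048 = 5896813; y_5 = 13·35048 + 2·227137 = 909898.
  From (x_5, y_5) = (5896813, 909898): x_6 = 13·5896813 + 42·2·909898 = 153090001; y_6 = 13·909898 + 2·5896813 = 23622300.
  From (x_6, y_6) = (153090001, 23622300): x_7 = 13·153090001 + 42·2·23622300 = 3974443213; y_7 = 13·23622300 + 2·153090001 = 613269902.
Step 3: Verify x_7² - 42·y_7² = 15796198853361763369 - 15796198853361763368 = 1 (should be 1). ✓

(x_1, y_1) = (13, 2); (x_7, y_7) = (3974443213, 613269902).


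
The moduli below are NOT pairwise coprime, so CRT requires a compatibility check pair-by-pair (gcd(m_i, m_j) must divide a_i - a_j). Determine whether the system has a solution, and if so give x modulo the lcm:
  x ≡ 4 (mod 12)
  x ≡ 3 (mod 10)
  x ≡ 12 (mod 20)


Moduli 12, 10, 20 are not pairwise coprime, so CRT works modulo lcm(m_i) when all pairwise compatibility conditions hold.
Pairwise compatibility: gcd(m_i, m_j) must divide a_i - a_j for every pair.
Merge one congruence at a time:
  Start: x ≡ 4 (mod 12).
  Combine with x ≡ 3 (mod 10): gcd(12, 10) = 2, and 3 - 4 = -1 is NOT divisible by 2.
    ⇒ system is inconsistent (no integer solution).

No solution (the system is inconsistent).


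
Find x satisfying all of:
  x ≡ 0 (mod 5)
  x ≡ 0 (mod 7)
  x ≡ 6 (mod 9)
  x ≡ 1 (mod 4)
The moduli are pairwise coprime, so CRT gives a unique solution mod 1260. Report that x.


Product of moduli M = 5 · 7 · 9 · 4 = 1260.
Merge one congruence at a time:
  Start: x ≡ 0 (mod 5).
  Combine with x ≡ 0 (mod 7); new modulus lcm = 35.
    Write x = 0 + 5·t and substitute into x ≡ 0 (mod 7): 5·t ≡ 0 − 0 = 0 (mod 7).
    The inverse of 5 mod 7 is 3 (since 5·3 = 15 = 2·7 + 1), so t ≡ 3·0 = 0 ≡ 0 (mod 7).
    Then x = 0 + 5·0 = 0, valid modulo lcm(5, 7) = 35: x ≡ 0 (mod 35).
  Combine with x ≡ 6 (mod 9); new modulus lcm = 315.
    Write x = 0 + 35·t and substitute into x ≡ 6 (mod 9): 35·t ≡ 6 − 0 = 6 (mod 9).
    Reduce coefficients mod 9: 8·t ≡ 6 (mod 9).
    The inverse of 8 mod 9 is 8 (since 8·8 = 64 = 7·9 + 1), so t ≡ 8·6 = 48 ≡ 3 (mod 9).
    Then x = 0 + 35·3 = 105, valid modulo lcm(35, 9) = 315: x ≡ 105 (mod 315).
  Combine with x ≡ 1 (mod 4); new modulus lcm = 1260.
    Write x = 105 + 315·t and substitute into x ≡ 1 (mod 4): 315·t ≡ 1 − 105 = -104 (mod 4).
    Reduce coefficients mod 4: 3·t ≡ 0 (mod 4).
    The inverse of 3 mod 4 is 3 (since 3·3 = 9 = 2·4 + 1), so t ≡ 3·0 = 0 ≡ 0 (mod 4).
    Then x = 105 + 315·0 = 105, valid modulo lcm(315, 4) = 1260: x ≡ 105 (mod 1260).
Verify against each original: 105 mod 5 = 0, 105 mod 7 = 0, 105 mod 9 = 6, 105 mod 4 = 1.

x ≡ 105 (mod 1260).


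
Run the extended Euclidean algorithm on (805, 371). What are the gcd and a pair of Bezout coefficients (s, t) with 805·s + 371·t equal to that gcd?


Euclidean algorithm on (805, 371) — divide until remainder is 0:
  805 = 2 · 371 + 63
  371 = 5 · 63 + 56
  63 = 1 · 56 + 7
  56 = 8 · 7 + 0
gcd(805, 371) = 7.
Track Bezout coefficients alongside the remainders: start with r₀ = 805 = a·1 + b·0 (s = 1, t = 0) and r₁ = 371 = a·0 + b·1 (s = 0, t = 1); each new remainder r_{k+1} = r_{k-1} − q_k·r_k inherits s_{k+1} = s_{k-1} − q_k·s_k, t_{k+1} = t_{k-1} − q_k·t_k, so r_k = a·s_k + b·t_k at every step:
  q = 2: r = 63, s = 1 − 2·0 = 1, t = 0 − 2·1 = -2  (check: 805·1 + 371·(-2) = 63)
  q = 5: r = 56, s = 0 − 5·1 = -5, t = 1 − 5·(-2) = 11  (check: 805·(-5) + 371·11 = 56)
  q = 1: r = 7, s = 1 − 1·(-5) = 6, t = -2 − 1·11 = -13  (check: 805·6 + 371·(-13) = 7)
The row with r = 7 (the gcd) gives the Bezout coefficients s = 6, t = -13.
Result: 805 · (6) + 371 · (-13) = 7.

gcd(805, 371) = 7; s = 6, t = -13 (check: 805·6 + 371·(-13) = 7).


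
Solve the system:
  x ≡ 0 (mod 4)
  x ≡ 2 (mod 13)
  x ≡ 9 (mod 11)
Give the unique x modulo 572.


Moduli 4, 13, 11 are pairwise coprime; by CRT there is a unique solution modulo M = 4 · 13 · 11 = 572.
Solve pairwise, accumulating the modulus:
  Start with x ≡ 0 (mod 4).
  Combine with x ≡ 2 (mod 13): since gcd(4, 13) = 1, we get a unique residue mod 52.
    Write x = 0 + 4·t and substitute into x ≡ 2 (mod 13): 4·t ≡ 2 − 0 = 2 (mod 13).
    The inverse of 4 mod 13 is 10 (since 4·10 = 40 = 3·13 + 1), so t ≡ 10·2 = 20 ≡ 7 (mod 13).
    Then x = 0 + 4·7 = 28, valid modulo lcm(4, 13) = 52: x ≡ 28 (mod 52).
  Combine with x ≡ 9 (mod 11): since gcd(52, 11) = 1, we get a unique residue mod 572.
    Write x = 28 + 52·t and substitute into x ≡ 9 (mod 11): 52·t ≡ 9 − 28 = -19 (mod 11).
    Reduce coefficients mod 11: 8·t ≡ 3 (mod 11).
    The inverse of 8 mod 11 is 7 (since 8·7 = 56 = 5·11 + 1), so t ≡ 7·3 = 21 ≡ 10 (mod 11).
    Then x = 28 + 52·10 = 548, valid modulo lcm(52, 11) = 572: x ≡ 548 (mod 572).
Verify: 548 mod 4 = 0 ✓, 548 mod 13 = 2 ✓, 548 mod 11 = 9 ✓.

x ≡ 548 (mod 572).


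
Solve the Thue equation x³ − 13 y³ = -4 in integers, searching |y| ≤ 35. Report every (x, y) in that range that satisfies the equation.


The equation is x³ - 13y³ = -4. For fixed y, x³ = 13·y³ − 4, so a solution requires the RHS to be a perfect cube.
Strategy: iterate y from -35 to 35, compute RHS = 13·y³ − 4, and check whether it is a (positive or negative) perfect cube.
Check small values of y:
  y = 0: RHS = -4 is not a perfect cube.
  y = 1: RHS = 9 is not a perfect cube.
  y = -1: RHS = -17 is not a perfect cube.
  y = 2: RHS = 100 is not a perfect cube.
  y = -2: RHS = -108 is not a perfect cube.
  y = 3: RHS = 347 is not a perfect cube.
  y = -3: RHS = -355 is not a perfect cube.
Continuing the search up to |y| = 35 finds no solutions either.
No (x, y) in the scanned range satisfies the equation.

No integer solutions with |y| ≤ 35.


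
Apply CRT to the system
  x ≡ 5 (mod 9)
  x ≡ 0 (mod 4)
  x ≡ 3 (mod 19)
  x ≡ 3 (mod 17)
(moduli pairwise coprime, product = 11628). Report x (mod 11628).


Product of moduli M = 9 · 4 · 19 · 17 = 11628.
Merge one congruence at a time:
  Start: x ≡ 5 (mod 9).
  Combine with x ≡ 0 (mod 4); new modulus lcm = 36.
    Write x = 5 + 9·t and substitute into x ≡ 0 (mod 4): 9·t ≡ 0 − 5 = -5 (mod 4).
    Reduce coefficients mod 4: 1·t ≡ 3 (mod 4).
    So t ≡ 3 (mod 4).
    Then x = 5 + 9·3 = 32, valid modulo lcm(9, 4) = 36: x ≡ 32 (mod 36).
  Combine with x ≡ 3 (mod 19); new modulus lcm = 684.
    Write x = 32 + 36·t and substitute into x ≡ 3 (mod 19): 36·t ≡ 3 − 32 = -29 (mod 19).
    Reduce coefficients mod 19: 17·t ≡ 9 (mod 19).
    The inverse of 17 mod 19 is 9 (since 17·9 = 153 = 8·19 + 1), so t ≡ 9·9 = 81 ≡ 5 (mod 19).
    Then x = 32 + 36·5 = 212, valid modulo lcm(36, 19) = 684: x ≡ 212 (mod 684).
  Combine with x ≡ 3 (mod 17); new modulus lcm = 11628.
    Write x = 212 + 684·t and substitute into x ≡ 3 (mod 17): 684·t ≡ 3 − 212 = -209 (mod 17).
    Reduce coefficients mod 17: 4·t ≡ 12 (mod 17).
    The inverse of 4 mod 17 is 13 (since 4·13 = 52 = 3·17 + 1), so t ≡ 13·12 = 156 ≡ 3 (mod 17).
    Then x = 212 + 684·3 = 2264, valid modulo lcm(684, 17) = 11628: x ≡ 2264 (mod 11628).
Verify against each original: 2264 mod 9 = 5, 2264 mod 4 = 0, 2264 mod 19 = 3, 2264 mod 17 = 3.

x ≡ 2264 (mod 11628).


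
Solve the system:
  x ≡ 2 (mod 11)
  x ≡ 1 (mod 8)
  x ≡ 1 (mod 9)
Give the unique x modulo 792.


Moduli 11, 8, 9 are pairwise coprime; by CRT there is a unique solution modulo M = 11 · 8 · 9 = 792.
Solve pairwise, accumulating the modulus:
  Start with x ≡ 2 (mod 11).
  Combine with x ≡ 1 (mod 8): since gcd(11, 8) = 1, we get a unique residue mod 88.
    Write x = 2 + 11·t and substitute into x ≡ 1 (mod 8): 11·t ≡ 1 − 2 = -1 (mod 8).
    Reduce coefficients mod 8: 3·t ≡ 7 (mod 8).
    The inverse of 3 mod 8 is 3 (since 3·3 = 9 = 1·8 + 1), so t ≡ 3·7 = 21 ≡ 5 (mod 8).
    Then x = 2 + 11·5 = 57, valid modulo lcm(11, 8) = 88: x ≡ 57 (mod 88).
  Combine with x ≡ 1 (mod 9): since gcd(88, 9) = 1, we get a unique residue mod 792.
    Write x = 57 + 88·t and substitute into x ≡ 1 (mod 9): 88·t ≡ 1 − 57 = -56 (mod 9).
    Reduce coefficients mod 9: 7·t ≡ 7 (mod 9).
    The inverse of 7 mod 9 is 4 (since 7·4 = 28 = 3·9 + 1), so t ≡ 4·7 = 28 ≡ 1 (mod 9).
    Then x = 57 + 88·1 = 145, valid modulo lcm(88, 9) = 792: x ≡ 145 (mod 792).
Verify: 145 mod 11 = 2 ✓, 145 mod 8 = 1 ✓, 145 mod 9 = 1 ✓.

x ≡ 145 (mod 792).


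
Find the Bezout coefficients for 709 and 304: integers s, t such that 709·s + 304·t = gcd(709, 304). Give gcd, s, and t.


Euclidean algorithm on (709, 304) — divide until remainder is 0:
  709 = 2 · 304 + 101
  304 = 3 · 101 + 1
  101 = 101 · 1 + 0
gcd(709, 304) = 1.
Track Bezout coefficients alongside the remainders: start with r₀ = 709 = a·1 + b·0 (s = 1, t = 0) and r₁ = 304 = a·0 + b·1 (s = 0, t = 1); each new remainder r_{k+1} = r_{k-1} − q_k·r_k inherits s_{k+1} = s_{k-1} − q_k·s_k, t_{k+1} = t_{k-1} − q_k·t_k, so r_k = a·s_k + b·t_k at every step:
  q = 2: r = 101, s = 1 − 2·0 = 1, t = 0 − 2·1 = -2  (check: 709·1 + 304·(-2) = 101)
  q = 3: r = 1, s = 0 − 3·1 = -3, t = 1 − 3·(-2) = 7  (check: 709·(-3) + 304·7 = 1)
The row with r = 1 (the gcd) gives the Bezout coefficients s = -3, t = 7.
Result: 709 · (-3) + 304 · (7) = 1.

gcd(709, 304) = 1; s = -3, t = 7 (check: 709·(-3) + 304·7 = 1).


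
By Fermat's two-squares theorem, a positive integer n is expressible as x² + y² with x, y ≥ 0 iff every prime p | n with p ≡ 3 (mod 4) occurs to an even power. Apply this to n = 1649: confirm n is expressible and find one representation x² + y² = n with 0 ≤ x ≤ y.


Step 1: Factor n = 1649 = 17 · 97.
Step 2: Check the mod-4 condition on each prime factor: 17 ≡ 1 (mod 4), exponent 1; 97 ≡ 1 (mod 4), exponent 1.
All primes ≡ 3 (mod 4) appear to even exponent (or don't appear), so by the two-squares theorem n IS expressible as a sum of two squares.
Step 3: Build a representation. Here n = 17 · 97 is a product of primes ≡ 1 (mod 4). Each prime p ≡ 1 (mod 4) is itself a sum of two squares; find a² by testing p − a² for a perfect square:
  17: 17 − 1² = 16 = 4² ⇒ 17 = 1² + 4².
  97: 97 − 1² = 96, 97 − 2² = 93, 97 − 3² = 88, 97 − 4² = 81 = 9² ⇒ 97 = 4² + 9².
  Combine using the Brahmagupta–Fibonacci identity (a² + b²)(c² + d²) = (ac − bd)² + (ad + bc)² = (ac + bd)² + (ad − bc)²:
  17 · 97 = 1649: from (1² + 4²)(4² + 9²), take (1·4 − 4·9, 1·9 + 4·4) = (4 − 36, 9 + 16) = (-32, 25); dropping signs (only squares matter) gives (32, 25); check 32² + 25² = 1024 + 625 = 1649 ✓.
Step 4: Order so x ≤ y and verify: 25² + 32² = 625 + 1024 = 1649 = n. ✓

n = 1649 = 25² + 32² (one valid representation with x ≤ y).


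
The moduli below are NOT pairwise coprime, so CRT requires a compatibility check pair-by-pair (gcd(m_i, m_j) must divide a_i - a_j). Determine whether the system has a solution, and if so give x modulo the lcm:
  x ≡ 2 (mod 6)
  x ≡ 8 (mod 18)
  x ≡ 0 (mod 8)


Moduli 6, 18, 8 are not pairwise coprime, so CRT works modulo lcm(m_i) when all pairwise compatibility conditions hold.
Pairwise compatibility: gcd(m_i, m_j) must divide a_i - a_j for every pair.
Merge one congruence at a time:
  Start: x ≡ 2 (mod 6).
  Combine with x ≡ 8 (mod 18): gcd(6, 18) = 6; 8 - 2 = 6, which IS divisible by 6, so compatible.
    Write x = 2 + 6·t and substitute into x ≡ 8 (mod 18): 6·t ≡ 8 − 2 = 6 (mod 18).
    Divide the congruence (and modulus) by g = 6: 1·t ≡ 1 (mod 3).
    So t ≡ 1 (mod 3).
    Then x = 2 + 6·1 = 8, valid modulo lcm(6, 18) = 18: x ≡ 8 (mod 18).
  Combine with x ≡ 0 (mod 8): gcd(18, 8) = 2; 0 - 8 = -8, which IS divisible by 2, so compatible.
    Write x = 8 + 18·t and substitute into x ≡ 0 (mod 8): 18·t ≡ 0 − 8 = -8 (mod 8).
    Divide the congruence (and modulus) by g = 2: 9·t ≡ -4 (mod 4).
    Reduce coefficients mod 4: 1·t ≡ 0 (mod 4).
    So t ≡ 0 (mod 4).
    Then x = 8 + 18·0 = 8, valid modulo lcm(18, 8) = 72: x ≡ 8 (mod 72).
Verify: 8 mod 6 = 2, 8 mod 18 = 8, 8 mod 8 = 0.

x ≡ 8 (mod 72).


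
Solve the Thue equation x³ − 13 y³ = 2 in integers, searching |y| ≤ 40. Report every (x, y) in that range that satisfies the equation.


The equation is x³ - 13y³ = 2. For fixed y, x³ = 13·y³ + 2, so a solution requires the RHS to be a perfect cube.
Strategy: iterate y from -40 to 40, compute RHS = 13·y³ + 2, and check whether it is a (positive or negative) perfect cube.
Check small values of y:
  y = 0: RHS = 2 is not a perfect cube.
  y = 1: RHS = 15 is not a perfect cube.
  y = -1: RHS = -11 is not a perfect cube.
  y = 2: RHS = 106 is not a perfect cube.
  y = -2: RHS = -102 is not a perfect cube.
  y = 3: RHS = 353 is not a perfect cube.
  y = -3: RHS = -349 is not a perfect cube.
Continuing the search up to |y| = 40 finds no solutions either.
No (x, y) in the scanned range satisfies the equation.

No integer solutions with |y| ≤ 40.


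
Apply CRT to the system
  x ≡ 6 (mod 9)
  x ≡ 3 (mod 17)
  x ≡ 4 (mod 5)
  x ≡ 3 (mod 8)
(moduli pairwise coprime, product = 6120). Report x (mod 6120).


Product of moduli M = 9 · 17 · 5 · 8 = 6120.
Merge one congruence at a time:
  Start: x ≡ 6 (mod 9).
  Combine with x ≡ 3 (mod 17); new modulus lcm = 153.
    Write x = 6 + 9·t and substitute into x ≡ 3 (mod 17): 9·t ≡ 3 − 6 = -3 (mod 17).
    Reduce coefficients mod 17: 9·t ≡ 14 (mod 17).
    The inverse of 9 mod 17 is 2 (since 9·2 = 18 = 1·17 + 1), so t ≡ 2·14 = 28 ≡ 11 (mod 17).
    Then x = 6 + 9·11 = 105, valid modulo lcm(9, 17) = 153: x ≡ 105 (mod 153).
  Combine with x ≡ 4 (mod 5); new modulus lcm = 765.
    Write x = 105 + 153·t and substitute into x ≡ 4 (mod 5): 153·t ≡ 4 − 105 = -101 (mod 5).
    Reduce coefficients mod 5: 3·t ≡ 4 (mod 5).
    The inverse of 3 mod 5 is 2 (since 3·2 = 6 = 1·5 + 1), so t ≡ 2·4 = 8 ≡ 3 (mod 5).
    Then x = 105 + 153·3 = 564, valid modulo lcm(153, 5) = 765: x ≡ 564 (mod 765).
  Combine with x ≡ 3 (mod 8); new modulus lcm = 6120.
    Write x = 564 + 765·t and substitute into x ≡ 3 (mod 8): 765·t ≡ 3 − 564 = -561 (mod 8).
    Reduce coefficients mod 8: 5·t ≡ 7 (mod 8).
    The inverse of 5 mod 8 is 5 (since 5·5 = 25 = 3·8 + 1), so t ≡ 5·7 = 35 ≡ 3 (mod 8).
    Then x = 564 + 765·3 = 2859, valid modulo lcm(765, 8) = 6120: x ≡ 2859 (mod 6120).
Verify against each original: 2859 mod 9 = 6, 2859 mod 17 = 3, 2859 mod 5 = 4, 2859 mod 8 = 3.

x ≡ 2859 (mod 6120).


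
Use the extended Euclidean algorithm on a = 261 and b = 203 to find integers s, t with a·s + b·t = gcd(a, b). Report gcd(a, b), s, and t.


Euclidean algorithm on (261, 203) — divide until remainder is 0:
  261 = 1 · 203 + 58
  203 = 3 · 58 + 29
  58 = 2 · 29 + 0
gcd(261, 203) = 29.
Track Bezout coefficients alongside the remainders: start with r₀ = 261 = a·1 + b·0 (s = 1, t = 0) and r₁ = 203 = a·0 + b·1 (s = 0, t = 1); each new remainder r_{k+1} = r_{k-1} − q_k·r_k inherits s_{k+1} = s_{k-1} − q_k·s_k, t_{k+1} = t_{k-1} − q_k·t_k, so r_k = a·s_k + b·t_k at every step:
  q = 1: r = 58, s = 1 − 1·0 = 1, t = 0 − 1·1 = -1  (check: 261·1 + 203·(-1) = 58)
  q = 3: r = 29, s = 0 − 3·1 = -3, t = 1 − 3·(-1) = 4  (check: 261·(-3) + 203·4 = 29)
The row with r = 29 (the gcd) gives the Bezout coefficients s = -3, t = 4.
Result: 261 · (-3) + 203 · (4) = 29.

gcd(261, 203) = 29; s = -3, t = 4 (check: 261·(-3) + 203·4 = 29).


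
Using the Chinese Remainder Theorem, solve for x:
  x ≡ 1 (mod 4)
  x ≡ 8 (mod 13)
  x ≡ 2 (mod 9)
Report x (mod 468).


Moduli 4, 13, 9 are pairwise coprime; by CRT there is a unique solution modulo M = 4 · 13 · 9 = 468.
Solve pairwise, accumulating the modulus:
  Start with x ≡ 1 (mod 4).
  Combine with x ≡ 8 (mod 13): since gcd(4, 13) = 1, we get a unique residue mod 52.
    Write x = 1 + 4·t and substitute into x ≡ 8 (mod 13): 4·t ≡ 8 − 1 = 7 (mod 13).
    The inverse of 4 mod 13 is 10 (since 4·10 = 40 = 3·13 + 1), so t ≡ 10·7 = 70 ≡ 5 (mod 13).
    Then x = 1 + 4·5 = 21, valid modulo lcm(4, 13) = 52: x ≡ 21 (mod 52).
  Combine with x ≡ 2 (mod 9): since gcd(52, 9) = 1, we get a unique residue mod 468.
    Write x = 21 + 52·t and substitute into x ≡ 2 (mod 9): 52·t ≡ 2 − 21 = -19 (mod 9).
    Reduce coefficients mod 9: 7·t ≡ 8 (mod 9).
    The inverse of 7 mod 9 is 4 (since 7·4 = 28 = 3·9 + 1), so t ≡ 4·8 = 32 ≡ 5 (mod 9).
    Then x = 21 + 52·5 = 281, valid modulo lcm(52, 9) = 468: x ≡ 281 (mod 468).
Verify: 281 mod 4 = 1 ✓, 281 mod 13 = 8 ✓, 281 mod 9 = 2 ✓.

x ≡ 281 (mod 468).


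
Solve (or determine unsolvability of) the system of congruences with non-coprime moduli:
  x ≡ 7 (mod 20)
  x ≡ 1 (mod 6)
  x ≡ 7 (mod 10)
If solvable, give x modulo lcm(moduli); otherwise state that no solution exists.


Moduli 20, 6, 10 are not pairwise coprime, so CRT works modulo lcm(m_i) when all pairwise compatibility conditions hold.
Pairwise compatibility: gcd(m_i, m_j) must divide a_i - a_j for every pair.
Merge one congruence at a time:
  Start: x ≡ 7 (mod 20).
  Combine with x ≡ 1 (mod 6): gcd(20, 6) = 2; 1 - 7 = -6, which IS divisible by 2, so compatible.
    Write x = 7 + 20·t and substitute into x ≡ 1 (mod 6): 20·t ≡ 1 − 7 = -6 (mod 6).
    Divide the congruence (and modulus) by g = 2: 10·t ≡ -3 (mod 3).
    Reduce coefficients mod 3: 1·t ≡ 0 (mod 3).
    So t ≡ 0 (mod 3).
    Then x = 7 + 20·0 = 7, valid modulo lcm(20, 6) = 60: x ≡ 7 (mod 60).
  Combine with x ≡ 7 (mod 10): gcd(60, 10) = 10; 7 - 7 = 0, which IS divisible by 10, so compatible.
    Write x = 7 + 60·t and substitute into x ≡ 7 (mod 10): 60·t ≡ 7 − 7 = 0 (mod 10).
    Divide the congruence (and modulus) by g = 10: 6·t ≡ 0 (mod 1).
    Modulo 1 every t works; take t = 0.
    Then x = 7 + 60·0 = 7, valid modulo lcm(60, 10) = 60: x ≡ 7 (mod 60).
Verify: 7 mod 20 = 7, 7 mod 6 = 1, 7 mod 10 = 7.

x ≡ 7 (mod 60).


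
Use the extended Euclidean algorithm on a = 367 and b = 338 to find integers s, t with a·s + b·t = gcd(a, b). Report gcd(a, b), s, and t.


Euclidean algorithm on (367, 338) — divide until remainder is 0:
  367 = 1 · 338 + 29
  338 = 11 · 29 + 19
  29 = 1 · 19 + 10
  19 = 1 · 10 + 9
  10 = 1 · 9 + 1
  9 = 9 · 1 + 0
gcd(367, 338) = 1.
Track Bezout coefficients alongside the remainders: start with r₀ = 367 = a·1 + b·0 (s = 1, t = 0) and r₁ = 338 = a·0 + b·1 (s = 0, t = 1); each new remainder r_{k+1} = r_{k-1} − q_k·r_k inherits s_{k+1} = s_{k-1} − q_k·s_k, t_{k+1} = t_{k-1} − q_k·t_k, so r_k = a·s_k + b·t_k at every step:
  q = 1: r = 29, s = 1 − 1·0 = 1, t = 0 − 1·1 = -1  (check: 367·1 + 338·(-1) = 29)
  q = 11: r = 19, s = 0 − 11·1 = -11, t = 1 − 11·(-1) = 12  (check: 367·(-11) + 338·12 = 19)
  q = 1: r = 10, s = 1 − 1·(-11) = 12, t = -1 − 1·12 = -13  (check: 367·12 + 338·(-13) = 10)
  q = 1: r = 9, s = -11 − 1·12 = -23, t = 12 − 1·(-13) = 25  (check: 367·(-23) + 338·25 = 9)
  q = 1: r = 1, s = 12 − 1·(-23) = 35, t = -13 − 1·25 = -38  (check: 367·35 + 338·(-38) = 1)
The row with r = 1 (the gcd) gives the Bezout coefficients s = 35, t = -38.
Result: 367 · (35) + 338 · (-38) = 1.

gcd(367, 338) = 1; s = 35, t = -38 (check: 367·35 + 338·(-38) = 1).


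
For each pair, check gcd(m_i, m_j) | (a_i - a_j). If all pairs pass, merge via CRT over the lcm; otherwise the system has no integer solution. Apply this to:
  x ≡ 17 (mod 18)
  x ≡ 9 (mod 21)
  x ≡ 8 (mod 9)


Moduli 18, 21, 9 are not pairwise coprime, so CRT works modulo lcm(m_i) when all pairwise compatibility conditions hold.
Pairwise compatibility: gcd(m_i, m_j) must divide a_i - a_j for every pair.
Merge one congruence at a time:
  Start: x ≡ 17 (mod 18).
  Combine with x ≡ 9 (mod 21): gcd(18, 21) = 3, and 9 - 17 = -8 is NOT divisible by 3.
    ⇒ system is inconsistent (no integer solution).

No solution (the system is inconsistent).


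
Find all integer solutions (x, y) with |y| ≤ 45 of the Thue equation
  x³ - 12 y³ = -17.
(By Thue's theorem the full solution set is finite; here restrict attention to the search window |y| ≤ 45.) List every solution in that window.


The equation is x³ - 12y³ = -17. For fixed y, x³ = 12·y³ − 17, so a solution requires the RHS to be a perfect cube.
Strategy: iterate y from -45 to 45, compute RHS = 12·y³ − 17, and check whether it is a (positive or negative) perfect cube.
Check small values of y:
  y = 0: RHS = -17 is not a perfect cube.
  y = 1: RHS = -5 is not a perfect cube.
  y = -1: RHS = -29 is not a perfect cube.
  y = 2: RHS = 79 is not a perfect cube.
  y = -2: RHS = -113 is not a perfect cube.
  y = 3: RHS = 307 is not a perfect cube.
  y = -3: RHS = -341 is not a perfect cube.
Continuing the search up to |y| = 45 finds no solutions either.
No (x, y) in the scanned range satisfies the equation.

No integer solutions with |y| ≤ 45.
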